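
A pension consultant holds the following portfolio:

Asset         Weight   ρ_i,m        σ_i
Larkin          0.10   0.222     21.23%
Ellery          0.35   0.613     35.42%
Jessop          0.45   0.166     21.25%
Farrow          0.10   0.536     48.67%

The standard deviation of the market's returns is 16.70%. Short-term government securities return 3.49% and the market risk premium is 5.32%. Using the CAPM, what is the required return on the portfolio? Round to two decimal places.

7.40%

β_Larkin = 0.222 × 21.23% / 16.70% = 0.2822
β_Ellery = 0.613 × 35.42% / 16.70% = 1.3001
β_Jessop = 0.166 × 21.25% / 16.70% = 0.2112
β_Farrow = 0.536 × 48.67% / 16.70% = 1.5621
β_P = Σ w_i β_i = 0.10×0.2822 + 0.35×1.3001 + 0.45×0.2112 + 0.10×1.5621 = 0.7345
E(R_P) = R_f + β_P × MRP = 3.49% + 0.7345 × 5.32% = 7.40%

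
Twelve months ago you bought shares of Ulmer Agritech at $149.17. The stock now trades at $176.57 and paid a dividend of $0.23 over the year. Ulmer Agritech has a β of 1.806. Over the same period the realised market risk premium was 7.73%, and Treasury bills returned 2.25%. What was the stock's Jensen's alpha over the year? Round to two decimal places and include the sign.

+2.31%

Realised HPR = (P1 + D1 − P0) / P0 = (176.57 + 0.23 − 149.17) / 149.17 = 27.63 / 149.17 = 18.5225%
CAPM required = R_f + β·MRP = 2.25% + 1.806 × 7.73% = 16.21038%
α = realised − required = 18.5225% − 16.21038% = +2.31%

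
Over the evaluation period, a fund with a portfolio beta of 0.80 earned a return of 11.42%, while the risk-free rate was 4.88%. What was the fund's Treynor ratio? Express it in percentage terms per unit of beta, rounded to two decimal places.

8.18%

Treynor = (R_P − R_f) / β_P = (11.42% − 4.88%) / 0.8000 = 6.54% / 0.8000 = 8.18%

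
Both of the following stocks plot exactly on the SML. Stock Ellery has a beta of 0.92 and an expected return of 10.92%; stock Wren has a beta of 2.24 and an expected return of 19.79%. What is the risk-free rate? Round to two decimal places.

4.74%

Both satisfy E(R) = R_f + β·MRP, so the slope of the SML is
MRP = (19.79% − 10.92%) / (2.24 − 0.92) = 8.87% / 1.32 = 6.7197%
R_f = E(R_Ellery) − β_Ellery·MRP = 10.92% − 0.92 × 6.7197% = 4.7379%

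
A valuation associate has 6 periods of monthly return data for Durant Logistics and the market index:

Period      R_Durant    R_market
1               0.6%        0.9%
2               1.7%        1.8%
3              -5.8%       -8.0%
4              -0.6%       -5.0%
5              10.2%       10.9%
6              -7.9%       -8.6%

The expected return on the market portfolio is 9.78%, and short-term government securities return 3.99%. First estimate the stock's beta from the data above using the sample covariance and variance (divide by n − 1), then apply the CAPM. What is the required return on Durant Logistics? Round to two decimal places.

Mean R_i = (0.6 + 1.7 − 5.8 − 0.6 + 10.2 − 7.9) / 6 = -0.3000%
Mean R_m = (0.9 + 1.8 − 8.0 − 5.0 + 10.9 − 8.6) / 6 = -1.3333%
Σ(R_i − R̄_i)(R_m − R̄_m) = 229.7200  ⇒  Cov = 229.7200 / 5 = 45.9440
Σ(R_m − R̄_m)² = 275.1533  ⇒  Var(R_m) = 275.1533 / 5 = 55.0307
β = Cov / Var(R_m) = 45.9440 / 55.0307 = 0.8349
MRP = 9.78% − 3.99% = 5.79%
E(R) = R_f + β × MRP = 3.99% + 0.8349 × 5.79% = 8.82%

8.82%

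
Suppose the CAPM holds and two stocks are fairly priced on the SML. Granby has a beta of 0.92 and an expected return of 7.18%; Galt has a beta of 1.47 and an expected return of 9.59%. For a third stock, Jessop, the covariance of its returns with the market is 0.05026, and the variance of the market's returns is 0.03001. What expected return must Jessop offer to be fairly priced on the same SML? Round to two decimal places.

10.49%

MRP = (9.59% − 7.18%) / (1.47 − 0.92) = 4.3818%
R_f = 7.18% − 0.92 × 4.3818% = 3.1487%
β_Jessop = Cov / Var(R_m) = 0.05026 / 0.03001 = 1.6748
E(R_Jessop) = R_f + β × MRP = 3.1487% + 1.6748 × 4.3818% = 10.49%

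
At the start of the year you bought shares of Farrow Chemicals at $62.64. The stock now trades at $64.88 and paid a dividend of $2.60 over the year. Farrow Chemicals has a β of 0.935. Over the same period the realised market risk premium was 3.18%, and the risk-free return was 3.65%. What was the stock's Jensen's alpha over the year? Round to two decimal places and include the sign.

+1.10%

Realised HPR = (P1 + D1 − P0) / P0 = (64.88 + 2.60 − 62.64) / 62.64 = 4.84 / 62.64 = 7.7267%
CAPM required = R_f + β·MRP = 3.65% + 0.935 × 3.18% = 6.62330%
α = realised − required = 7.7267% − 6.62330% = +1.10%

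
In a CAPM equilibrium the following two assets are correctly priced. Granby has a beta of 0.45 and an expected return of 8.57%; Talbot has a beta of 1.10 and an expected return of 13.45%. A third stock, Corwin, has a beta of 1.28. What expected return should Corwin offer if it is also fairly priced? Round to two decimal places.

MRP (SML slope) = (13.45% − 8.57%) / (1.10 − 0.45) = 4.88% / 0.65 = 7.5077%
R_f (intercept) = 8.57% − 0.45 × 7.5077% = 5.1915%
E(R_Corwin) = R_f + β × MRP = 5.1915% + 1.28 × 7.5077% = 14.80%

14.80%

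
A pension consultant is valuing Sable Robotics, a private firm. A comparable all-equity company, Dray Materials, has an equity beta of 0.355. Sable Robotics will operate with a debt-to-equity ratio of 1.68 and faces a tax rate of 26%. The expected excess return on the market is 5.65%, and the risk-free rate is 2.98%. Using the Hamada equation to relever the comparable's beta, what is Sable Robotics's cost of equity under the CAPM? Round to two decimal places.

7.48%

β_L = β_U × [1 + (1 − t)(D/E)] = 0.355 × [1 + (1 − 0.26) × 1.68]
    = 0.355 × [1 + 0.74 × 1.68] = 0.355 × 2.2432 = 0.7963
E(R) = R_f + β_L × MRP = 2.98% + 0.7963 × 5.65% = 7.48%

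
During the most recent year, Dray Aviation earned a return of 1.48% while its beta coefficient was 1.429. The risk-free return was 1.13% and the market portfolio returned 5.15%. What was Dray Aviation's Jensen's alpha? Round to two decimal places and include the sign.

-5.39%

Market excess return = 5.15% − 1.13% = 4.02%
CAPM benchmark = R_f + β(R_m − R_f) = 1.13% + 1.429 × 4.02% = 6.87458%
α = actual − benchmark = 1.48% − 6.87458% = -5.39%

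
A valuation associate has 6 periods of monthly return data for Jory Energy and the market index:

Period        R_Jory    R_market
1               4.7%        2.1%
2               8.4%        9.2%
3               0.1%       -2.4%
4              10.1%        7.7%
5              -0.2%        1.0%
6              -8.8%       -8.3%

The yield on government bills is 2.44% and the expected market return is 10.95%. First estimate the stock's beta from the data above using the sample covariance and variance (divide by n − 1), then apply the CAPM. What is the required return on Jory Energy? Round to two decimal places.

Mean R_i = (4.7 + 8.4 + 0.1 + 10.1 − 0.2 − 8.8) / 6 = 2.3833%
Mean R_m = (2.1 + 9.2 − 2.4 + 7.7 + 1.0 − 8.3) / 6 = 1.5500%
Σ(R_i − R̄_i)(R_m − R̄_m) = 215.3550  ⇒  Cov = 215.3550 / 5 = 43.0710
Σ(R_m − R̄_m)² = 209.5750  ⇒  Var(R_m) = 209.5750 / 5 = 41.9150
β = Cov / Var(R_m) = 43.0710 / 41.9150 = 1.0276
MRP = 10.95% − 2.44% = 8.51%
E(R) = R_f + β × MRP = 2.44% + 1.0276 × 8.51% = 11.18%

11.18%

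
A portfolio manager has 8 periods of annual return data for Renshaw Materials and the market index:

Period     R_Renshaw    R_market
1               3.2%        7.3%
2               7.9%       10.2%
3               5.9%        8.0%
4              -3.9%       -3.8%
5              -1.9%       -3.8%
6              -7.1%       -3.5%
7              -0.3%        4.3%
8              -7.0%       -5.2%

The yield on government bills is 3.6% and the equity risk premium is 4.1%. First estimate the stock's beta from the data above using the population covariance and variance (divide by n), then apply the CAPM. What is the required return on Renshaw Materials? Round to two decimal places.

Mean R_i = (3.2 + 7.9 + 5.9 − 3.9 − 1.9 − 7.1 − 0.3 − 7.0) / 8 = -0.4000%
Mean R_m = (7.3 + 10.2 + 8.0 − 3.8 − 3.8 − 3.5 + 4.3 − 5.2) / 8 = 1.6875%
Σ(R_i − R̄_i)(R_m − R̄_m) = 238.5400  ⇒  Cov = 238.5400 / 8 = 29.8175
Σ(R_m − R̄_m)² = 285.2088  ⇒  Var(R_m) = 285.2088 / 8 = 35.6511
β = Cov / Var(R_m) = 29.8175 / 35.6511 = 0.8364
E(R) = R_f + β × MRP = 3.6% + 0.8364 × 4.1% = 7.03%

7.03%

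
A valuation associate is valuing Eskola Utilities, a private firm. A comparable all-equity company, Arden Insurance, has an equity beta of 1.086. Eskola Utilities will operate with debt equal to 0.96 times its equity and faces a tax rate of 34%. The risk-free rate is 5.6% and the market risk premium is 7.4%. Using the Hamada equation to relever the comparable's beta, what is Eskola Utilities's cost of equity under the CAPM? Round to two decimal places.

β_L = β_U × [1 + (1 − t)(D/E)] = 1.086 × [1 + (1 − 0.34) × 0.96]
    = 1.086 × [1 + 0.66 × 0.96] = 1.086 × 1.6336 = 1.7741
E(R) = R_f + β_L × MRP = 5.6% + 1.7741 × 7.4% = 18.73%

18.73%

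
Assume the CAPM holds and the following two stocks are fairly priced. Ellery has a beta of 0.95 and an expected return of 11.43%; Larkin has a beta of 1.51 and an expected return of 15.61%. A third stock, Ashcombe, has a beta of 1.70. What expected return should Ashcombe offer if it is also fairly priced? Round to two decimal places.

17.03%

MRP (SML slope) = (15.61% − 11.43%) / (1.51 − 0.95) = 4.18% / 0.56 = 7.4643%
R_f (intercept) = 11.43% − 0.95 × 7.4643% = 4.3389%
E(R_Ashcombe) = R_f + β × MRP = 4.3389% + 1.70 × 7.4643% = 17.03%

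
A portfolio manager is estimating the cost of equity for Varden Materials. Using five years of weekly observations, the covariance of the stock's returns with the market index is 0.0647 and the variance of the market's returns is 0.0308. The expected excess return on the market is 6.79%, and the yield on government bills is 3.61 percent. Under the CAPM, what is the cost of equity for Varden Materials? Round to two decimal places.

β = Cov(R_i, R_m) / Var(R_m) = 0.0647 / 0.0308 = 2.1006
E(R) = R_f + β × MRP = 3.61% + 2.1006 × 6.79% = 17.87%

17.87%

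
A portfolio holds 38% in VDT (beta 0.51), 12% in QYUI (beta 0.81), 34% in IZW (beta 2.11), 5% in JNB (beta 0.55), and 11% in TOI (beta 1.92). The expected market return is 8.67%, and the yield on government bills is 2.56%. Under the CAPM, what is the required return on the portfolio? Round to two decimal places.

10.18%

β_P = Σ w_i β_i = 0.38×0.51 + 0.12×0.81 + 0.34×2.11 + 0.05×0.55 + 0.11×1.92 = 1.2471
MRP = 8.67% − 2.56% = 6.11%
E(R_P) = R_f + β_P × MRP = 2.56% + 1.2471 × 6.11% = 10.18%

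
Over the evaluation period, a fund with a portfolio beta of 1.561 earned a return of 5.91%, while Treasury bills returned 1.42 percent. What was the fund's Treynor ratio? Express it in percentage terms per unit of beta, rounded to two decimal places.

Treynor = (R_P − R_f) / β_P = (5.91% − 1.42%) / 1.5610 = 4.49% / 1.5610 = 2.88%

2.88%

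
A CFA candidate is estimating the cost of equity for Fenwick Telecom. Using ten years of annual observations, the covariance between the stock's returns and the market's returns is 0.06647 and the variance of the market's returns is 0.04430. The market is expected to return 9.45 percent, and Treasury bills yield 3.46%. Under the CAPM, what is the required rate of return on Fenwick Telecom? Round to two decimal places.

12.45%

β = Cov(R_i, R_m) / Var(R_m) = 0.06647 / 0.04430 = 1.5005
MRP = 9.45% − 3.46% = 5.99%
E(R) = R_f + β × MRP = 3.46% + 1.5005 × 5.99% = 12.45%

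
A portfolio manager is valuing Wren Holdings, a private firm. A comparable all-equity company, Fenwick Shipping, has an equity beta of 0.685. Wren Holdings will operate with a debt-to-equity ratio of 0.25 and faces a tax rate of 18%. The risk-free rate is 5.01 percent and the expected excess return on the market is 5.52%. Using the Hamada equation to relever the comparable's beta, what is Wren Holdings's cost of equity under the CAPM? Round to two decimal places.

9.57%

β_L = β_U × [1 + (1 − t)(D/E)] = 0.685 × [1 + (1 − 0.18) × 0.25]
    = 0.685 × [1 + 0.82 × 0.25] = 0.685 × 1.2050 = 0.8254
E(R) = R_f + β_L × MRP = 5.01% + 0.8254 × 5.52% = 9.57%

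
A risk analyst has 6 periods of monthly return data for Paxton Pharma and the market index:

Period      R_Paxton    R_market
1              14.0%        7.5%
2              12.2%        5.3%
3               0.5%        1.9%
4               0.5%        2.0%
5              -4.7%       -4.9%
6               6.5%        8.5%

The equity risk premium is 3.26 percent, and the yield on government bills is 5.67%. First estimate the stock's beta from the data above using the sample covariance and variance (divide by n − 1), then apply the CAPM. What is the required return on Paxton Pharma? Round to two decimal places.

Mean R_i = (14.0 + 12.2 + 0.5 + 0.5 − 4.7 + 6.5) / 6 = 4.8333%
Mean R_m = (7.5 + 5.3 + 1.9 + 2.0 − 4.9 + 8.5) / 6 = 3.3833%
Σ(R_i − R̄_i)(R_m − R̄_m) = 151.7733  ⇒  Cov = 151.7733 / 5 = 30.3547
Σ(R_m − R̄_m)² = 119.5283  ⇒  Var(R_m) = 119.5283 / 5 = 23.9057
β = Cov / Var(R_m) = 30.3547 / 23.9057 = 1.2698
E(R) = R_f + β × MRP = 5.67% + 1.2698 × 3.26% = 9.81%

9.81%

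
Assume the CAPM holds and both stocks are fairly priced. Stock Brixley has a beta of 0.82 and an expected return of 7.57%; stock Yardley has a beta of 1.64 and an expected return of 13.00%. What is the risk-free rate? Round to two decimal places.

Both satisfy E(R) = R_f + β·MRP, so the slope of the SML is
MRP = (13.00% − 7.57%) / (1.64 − 0.82) = 5.43% / 0.82 = 6.6220%
R_f = E(R_Brixley) − β_Brixley·MRP = 7.57% − 0.82 × 6.6220% = 2.1400%

2.14%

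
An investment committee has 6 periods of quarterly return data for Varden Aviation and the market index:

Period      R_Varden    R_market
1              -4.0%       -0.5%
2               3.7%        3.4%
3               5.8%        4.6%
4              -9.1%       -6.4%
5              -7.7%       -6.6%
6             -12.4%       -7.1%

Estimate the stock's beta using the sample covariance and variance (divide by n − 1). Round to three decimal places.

1.333

Mean R_i = (-4.0 + 3.7 + 5.8 − 9.1 − 7.7 − 12.4) / 6 = -3.9500%
Mean R_m = (-0.5 + 3.4 + 4.6 − 6.4 − 6.6 − 7.1) / 6 = -2.1000%
Σ(R_i − R̄_i)(R_m − R̄_m) = 188.5900  ⇒  Cov = 188.5900 / 5 = 37.7180
Σ(R_m − R̄_m)² = 141.4400  ⇒  Var(R_m) = 141.4400 / 5 = 28.2880
β = Cov / Var(R_m) = 37.7180 / 28.2880 = 1.3334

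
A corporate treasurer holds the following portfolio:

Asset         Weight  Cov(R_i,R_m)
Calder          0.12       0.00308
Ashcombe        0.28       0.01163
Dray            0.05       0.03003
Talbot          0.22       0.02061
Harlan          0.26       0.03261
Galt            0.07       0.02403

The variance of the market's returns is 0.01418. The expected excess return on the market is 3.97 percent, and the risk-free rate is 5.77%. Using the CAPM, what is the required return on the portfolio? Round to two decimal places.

β_Calder = 0.00308 / 0.01418 = 0.2172
β_Ashcombe = 0.01163 / 0.01418 = 0.8202
β_Dray = 0.03003 / 0.01418 = 2.1178
β_Talbot = 0.02061 / 0.01418 = 1.4535
β_Harlan = 0.03261 / 0.01418 = 2.2997
β_Galt = 0.02403 / 0.01418 = 1.6946
β_P = Σ w_i β_i = 0.12×0.2172 + 0.28×0.8202 + 0.05×2.1178 + 0.22×1.4535 + 0.26×2.2997 + 0.07×1.6946 = 1.3979
E(R_P) = R_f + β_P × MRP = 5.77% + 1.3979 × 3.97% = 11.32%

11.32%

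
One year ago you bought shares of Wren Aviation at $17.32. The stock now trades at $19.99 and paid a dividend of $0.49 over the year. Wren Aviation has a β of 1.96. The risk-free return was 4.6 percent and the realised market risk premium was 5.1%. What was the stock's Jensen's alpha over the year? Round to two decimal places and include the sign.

Realised HPR = (P1 + D1 − P0) / P0 = (19.99 + 0.49 − 17.32) / 17.32 = 3.16 / 17.32 = 18.2448%
CAPM required = R_f + β·MRP = 4.6% + 1.96 × 5.1% = 14.5960%
α = realised − required = 18.2448% − 14.5960% = +3.65%

+3.65%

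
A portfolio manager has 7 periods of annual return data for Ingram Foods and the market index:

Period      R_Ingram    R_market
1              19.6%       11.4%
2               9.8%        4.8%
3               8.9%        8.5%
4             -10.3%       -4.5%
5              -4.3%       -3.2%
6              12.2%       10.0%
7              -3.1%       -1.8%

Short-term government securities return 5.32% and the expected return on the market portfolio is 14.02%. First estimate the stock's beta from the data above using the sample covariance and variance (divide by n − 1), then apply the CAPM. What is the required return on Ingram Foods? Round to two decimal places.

Mean R_i = (19.6 + 9.8 + 8.9 − 10.3 − 4.3 + 12.2 − 3.1) / 7 = 4.6857%
Mean R_m = (11.4 + 4.8 + 8.5 − 4.5 − 3.2 + 10.0 − 1.8) / 7 = 3.6000%
Σ(R_i − R̄_i)(R_m − R̄_m) = 415.7400  ⇒  Cov = 415.7400 / 6 = 69.2900
Σ(R_m − R̄_m)² = 268.2600  ⇒  Var(R_m) = 268.2600 / 6 = 44.7100
β = Cov / Var(R_m) = 69.2900 / 44.7100 = 1.5498
MRP = 14.02% − 5.32% = 8.70%
E(R) = R_f + β × MRP = 5.32% + 1.5498 × 8.70% = 18.80%

18.80%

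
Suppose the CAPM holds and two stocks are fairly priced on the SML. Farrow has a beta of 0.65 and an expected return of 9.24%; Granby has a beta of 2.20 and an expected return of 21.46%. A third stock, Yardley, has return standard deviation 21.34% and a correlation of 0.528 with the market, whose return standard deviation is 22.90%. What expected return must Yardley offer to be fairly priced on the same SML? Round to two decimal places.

7.99%

MRP = (21.46% − 9.24%) / (2.20 − 0.65) = 7.8839%
R_f = 9.24% − 0.65 × 7.8839% = 4.1155%
β_Yardley = ρ·σ_i/σ_m = 0.528 × 21.34 / 22.90 = 0.4920
E(R_Yardley) = R_f + β × MRP = 4.1155% + 0.4920 × 7.8839% = 7.99%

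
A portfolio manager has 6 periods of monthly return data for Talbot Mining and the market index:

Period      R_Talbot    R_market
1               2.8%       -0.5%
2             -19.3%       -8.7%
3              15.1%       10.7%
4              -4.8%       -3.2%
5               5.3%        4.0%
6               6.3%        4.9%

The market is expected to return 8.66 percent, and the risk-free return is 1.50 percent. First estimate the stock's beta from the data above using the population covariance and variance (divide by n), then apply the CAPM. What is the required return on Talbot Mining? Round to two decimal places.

Mean R_i = (2.8 − 19.3 + 15.1 − 4.8 + 5.3 + 6.3) / 6 = 0.9000%
Mean R_m = (-0.5 − 8.7 + 10.7 − 3.2 + 4.0 + 4.9) / 6 = 1.2000%
Σ(R_i − R̄_i)(R_m − R̄_m) = 389.0300  ⇒  Cov = 389.0300 / 6 = 64.8383
Σ(R_m − R̄_m)² = 232.0400  ⇒  Var(R_m) = 232.0400 / 6 = 38.6733
β = Cov / Var(R_m) = 64.8383 / 38.6733 = 1.6766
MRP = 8.66% − 1.50% = 7.16%
E(R) = R_f + β × MRP = 1.50% + 1.6766 × 7.16% = 13.50%

13.50%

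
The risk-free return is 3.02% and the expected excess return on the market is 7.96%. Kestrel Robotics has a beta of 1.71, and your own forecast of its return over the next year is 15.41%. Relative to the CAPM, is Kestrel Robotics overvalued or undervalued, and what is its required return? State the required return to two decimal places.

Required return = R_f + β·MRP = 3.02% + 1.71 × 7.96% = 16.63%
Forecast 15.41% < required 16.63% → the stock plots below the SML → overvalued.

Overvalued; required return 16.63%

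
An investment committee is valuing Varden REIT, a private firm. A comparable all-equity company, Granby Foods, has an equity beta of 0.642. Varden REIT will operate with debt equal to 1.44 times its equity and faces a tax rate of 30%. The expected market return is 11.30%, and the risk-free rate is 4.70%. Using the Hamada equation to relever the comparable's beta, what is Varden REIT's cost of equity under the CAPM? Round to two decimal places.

β_L = β_U × [1 + (1 − t)(D/E)] = 0.642 × [1 + (1 − 0.30) × 1.44]
    = 0.642 × [1 + 0.70 × 1.44] = 0.642 × 2.0080 = 1.2891
MRP = 11.30% − 4.70% = 6.60%
E(R) = R_f + β_L × MRP = 4.70% + 1.2891 × 6.60% = 13.21%

13.21%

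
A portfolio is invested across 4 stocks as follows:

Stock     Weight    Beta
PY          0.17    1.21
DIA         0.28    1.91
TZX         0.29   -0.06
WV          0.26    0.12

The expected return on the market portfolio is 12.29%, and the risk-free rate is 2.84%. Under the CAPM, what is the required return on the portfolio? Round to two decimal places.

β_P = Σ w_i β_i = 0.17×1.21 + 0.28×1.91 + 0.29×-0.06 + 0.26×0.12 = 0.7543
MRP = 12.29% − 2.84% = 9.45%
E(R_P) = R_f + β_P × MRP = 2.84% + 0.7543 × 9.45% = 9.97%

9.97%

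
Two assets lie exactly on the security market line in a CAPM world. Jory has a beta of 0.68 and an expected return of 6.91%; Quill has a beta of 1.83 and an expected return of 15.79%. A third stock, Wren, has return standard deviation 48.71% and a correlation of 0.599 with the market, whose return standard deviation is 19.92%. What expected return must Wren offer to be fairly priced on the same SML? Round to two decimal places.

12.97%

MRP = (15.79% − 6.91%) / (1.83 − 0.68) = 7.7217%
R_f = 6.91% − 0.68 × 7.7217% = 1.6592%
β_Wren = ρ·σ_i/σ_m = 0.599 × 48.71 / 19.92 = 1.4647
E(R_Wren) = R_f + β × MRP = 1.6592% + 1.4647 × 7.7217% = 12.97%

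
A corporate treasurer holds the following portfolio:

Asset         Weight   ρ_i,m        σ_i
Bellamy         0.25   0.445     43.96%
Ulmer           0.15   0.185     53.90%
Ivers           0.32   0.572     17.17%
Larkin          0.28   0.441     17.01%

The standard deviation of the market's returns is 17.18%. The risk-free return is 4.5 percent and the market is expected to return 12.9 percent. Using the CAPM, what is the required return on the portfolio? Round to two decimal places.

β_Bellamy = 0.445 × 43.96% / 17.18% = 1.1387
β_Ulmer = 0.185 × 53.90% / 17.18% = 0.5804
β_Ivers = 0.572 × 17.17% / 17.18% = 0.5717
β_Larkin = 0.441 × 17.01% / 17.18% = 0.4366
β_P = Σ w_i β_i = 0.25×1.1387 + 0.15×0.5804 + 0.32×0.5717 + 0.28×0.4366 = 0.6769
MRP = 12.9% − 4.5% = 8.40%
E(R_P) = R_f + β_P × MRP = 4.5% + 0.6769 × 8.4% = 10.19%

10.19%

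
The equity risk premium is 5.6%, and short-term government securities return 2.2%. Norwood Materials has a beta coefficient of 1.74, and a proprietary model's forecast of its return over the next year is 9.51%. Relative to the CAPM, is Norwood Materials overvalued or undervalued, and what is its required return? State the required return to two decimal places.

Required return = R_f + β·MRP = 2.2% + 1.74 × 5.6% = 11.94%
Forecast 9.51% < required 11.94% → the stock plots below the SML → overvalued.

Overvalued; required return 11.94%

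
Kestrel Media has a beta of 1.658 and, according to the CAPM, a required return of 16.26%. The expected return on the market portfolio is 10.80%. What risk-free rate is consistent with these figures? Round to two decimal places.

2.50%

E(R) = R_f + β(E(R_m) − R_f) = R_f(1 − β) + β·E(R_m)
16.26% = R_f × (1 − 1.658) + 1.658 × 10.80%
16.26% = R_f × -0.658 + 17.90640%
R_f = (16.26% − 17.90640%) / -0.658 = 2.50%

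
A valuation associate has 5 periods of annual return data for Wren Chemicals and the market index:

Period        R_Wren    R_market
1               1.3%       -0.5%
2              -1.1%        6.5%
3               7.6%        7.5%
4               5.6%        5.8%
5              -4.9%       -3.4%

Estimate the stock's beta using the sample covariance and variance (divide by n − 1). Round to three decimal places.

Mean R_i = (1.3 − 1.1 + 7.6 + 5.6 − 4.9) / 5 = 1.7000%
Mean R_m = (-0.5 + 6.5 + 7.5 + 5.8 − 3.4) / 5 = 3.1800%
Σ(R_i − R̄_i)(R_m − R̄_m) = 71.3100  ⇒  Cov = 71.3100 / 4 = 17.8275
Σ(R_m − R̄_m)² = 93.3880  ⇒  Var(R_m) = 93.3880 / 4 = 23.3470
β = Cov / Var(R_m) = 17.8275 / 23.3470 = 0.7636

0.764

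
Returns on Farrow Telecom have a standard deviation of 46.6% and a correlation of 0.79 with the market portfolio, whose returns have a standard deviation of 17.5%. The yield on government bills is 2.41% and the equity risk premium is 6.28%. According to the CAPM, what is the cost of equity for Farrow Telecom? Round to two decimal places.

β = ρ × σ_i / σ_m = 0.79 × 46.6% / 17.5% = 2.1037
E(R) = 2.41% + 2.1037 × 6.28% = 15.62%

15.62%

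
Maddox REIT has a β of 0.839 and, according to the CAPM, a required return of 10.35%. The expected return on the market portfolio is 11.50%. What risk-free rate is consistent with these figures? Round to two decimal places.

4.36%

E(R) = R_f + β(E(R_m) − R_f) = R_f(1 − β) + β·E(R_m)
10.35% = R_f × (1 − 0.839) + 0.839 × 11.50%
10.35% = R_f × 0.161 + 9.64850%
R_f = (10.35% − 9.64850%) / 0.161 = 4.36%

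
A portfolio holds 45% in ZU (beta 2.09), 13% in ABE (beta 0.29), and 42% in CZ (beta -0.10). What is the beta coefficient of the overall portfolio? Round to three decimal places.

β_P = Σ w_i β_i = 0.45×2.09 + 0.13×0.29 + 0.42×-0.10 = 0.9362

0.936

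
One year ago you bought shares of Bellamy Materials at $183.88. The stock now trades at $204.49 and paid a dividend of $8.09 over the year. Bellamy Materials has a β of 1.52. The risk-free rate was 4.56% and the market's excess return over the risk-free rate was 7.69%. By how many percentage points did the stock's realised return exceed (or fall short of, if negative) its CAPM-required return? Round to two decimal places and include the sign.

Realised HPR = (P1 + D1 − P0) / P0 = (204.49 + 8.09 − 183.88) / 183.88 = 28.70 / 183.88 = 15.6080%
CAPM required = R_f + β·MRP = 4.56% + 1.52 × 7.69% = 16.2488%
α = realised − required = 15.6080% − 16.2488% = -0.64%

-0.64%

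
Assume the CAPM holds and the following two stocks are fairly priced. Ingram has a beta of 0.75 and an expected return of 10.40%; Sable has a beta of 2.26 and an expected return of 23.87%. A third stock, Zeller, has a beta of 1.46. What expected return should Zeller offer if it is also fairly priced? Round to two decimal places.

MRP (SML slope) = (23.87% − 10.40%) / (2.26 − 0.75) = 13.47% / 1.51 = 8.9205%
R_f (intercept) = 10.40% − 0.75 × 8.9205% = 3.7096%
E(R_Zeller) = R_f + β × MRP = 3.7096% + 1.46 × 8.9205% = 16.73%

16.73%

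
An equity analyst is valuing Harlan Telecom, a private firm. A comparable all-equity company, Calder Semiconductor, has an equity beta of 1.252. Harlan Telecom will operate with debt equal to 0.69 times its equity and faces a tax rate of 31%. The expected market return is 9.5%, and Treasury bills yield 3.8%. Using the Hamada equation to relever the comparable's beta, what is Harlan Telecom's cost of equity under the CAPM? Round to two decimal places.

β_L = β_U × [1 + (1 − t)(D/E)] = 1.252 × [1 + (1 − 0.31) × 0.69]
    = 1.252 × [1 + 0.69 × 0.69] = 1.252 × 1.4761 = 1.8481
MRP = 9.5% − 3.8% = 5.70%
E(R) = R_f + β_L × MRP = 3.8% + 1.8481 × 5.7% = 14.33%

14.33%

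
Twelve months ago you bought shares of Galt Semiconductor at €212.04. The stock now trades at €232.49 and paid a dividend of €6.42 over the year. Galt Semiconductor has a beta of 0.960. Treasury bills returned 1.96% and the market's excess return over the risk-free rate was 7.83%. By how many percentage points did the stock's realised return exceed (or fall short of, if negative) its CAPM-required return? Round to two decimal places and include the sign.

Realised HPR = (P1 + D1 − P0) / P0 = (232.49 + 6.42 − 212.04) / 212.04 = 26.87 / 212.04 = 12.6721%
CAPM required = R_f + β·MRP = 1.96% + 0.960 × 7.83% = 9.47680%
α = realised − required = 12.6721% − 9.47680% = +3.20%

+3.20%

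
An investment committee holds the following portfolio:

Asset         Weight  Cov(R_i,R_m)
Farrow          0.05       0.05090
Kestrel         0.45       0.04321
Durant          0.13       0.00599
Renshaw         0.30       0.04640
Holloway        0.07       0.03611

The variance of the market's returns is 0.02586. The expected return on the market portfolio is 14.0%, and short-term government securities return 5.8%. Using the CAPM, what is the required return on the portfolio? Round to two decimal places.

18.24%

β_Farrow = 0.05090 / 0.02586 = 1.9683
β_Kestrel = 0.04321 / 0.02586 = 1.6709
β_Durant = 0.00599 / 0.02586 = 0.2316
β_Renshaw = 0.04640 / 0.02586 = 1.7943
β_Holloway = 0.03611 / 0.02586 = 1.3964
β_P = Σ w_i β_i = 0.05×1.9683 + 0.45×1.6709 + 0.13×0.2316 + 0.30×1.7943 + 0.07×1.3964 = 1.5165
MRP = 14.0% − 5.8% = 8.20%
E(R_P) = R_f + β_P × MRP = 5.8% + 1.5165 × 8.2% = 18.24%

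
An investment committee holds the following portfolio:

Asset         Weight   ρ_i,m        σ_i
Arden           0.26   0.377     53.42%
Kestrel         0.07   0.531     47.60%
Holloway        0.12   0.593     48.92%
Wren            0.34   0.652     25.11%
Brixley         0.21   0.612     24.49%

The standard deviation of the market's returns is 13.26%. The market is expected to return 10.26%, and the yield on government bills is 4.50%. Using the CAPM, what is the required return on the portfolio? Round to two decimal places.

12.84%

β_Arden = 0.377 × 53.42% / 13.26% = 1.5188
β_Kestrel = 0.531 × 47.60% / 13.26% = 1.9062
β_Holloway = 0.593 × 48.92% / 13.26% = 2.1877
β_Wren = 0.652 × 25.11% / 13.26% = 1.2347
β_Brixley = 0.612 × 24.49% / 13.26% = 1.1303
β_P = Σ w_i β_i = 0.26×1.5188 + 0.07×1.9062 + 0.12×2.1877 + 0.34×1.2347 + 0.21×1.1303 = 1.4480
MRP = 10.26% − 4.50% = 5.76%
E(R_P) = R_f + β_P × MRP = 4.50% + 1.4480 × 5.76% = 12.84%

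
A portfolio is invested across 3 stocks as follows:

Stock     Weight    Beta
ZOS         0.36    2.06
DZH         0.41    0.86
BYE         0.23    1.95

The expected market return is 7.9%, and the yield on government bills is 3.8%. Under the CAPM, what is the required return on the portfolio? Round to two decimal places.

10.13%

β_P = Σ w_i β_i = 0.36×2.06 + 0.41×0.86 + 0.23×1.95 = 1.5427
MRP = 7.9% − 3.8% = 4.10%
E(R_P) = R_f + β_P × MRP = 3.8% + 1.5427 × 4.1% = 10.13%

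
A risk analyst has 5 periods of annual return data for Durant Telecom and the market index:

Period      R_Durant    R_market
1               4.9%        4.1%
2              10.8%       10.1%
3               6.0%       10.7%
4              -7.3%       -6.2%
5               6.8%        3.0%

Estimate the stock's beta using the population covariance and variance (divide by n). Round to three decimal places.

0.895

Mean R_i = (4.9 + 10.8 + 6.0 − 7.3 + 6.8) / 5 = 4.2400%
Mean R_m = (4.1 + 10.1 + 10.7 − 6.2 + 3.0) / 5 = 4.3400%
Σ(R_i − R̄_i)(R_m − R̄_m) = 167.0220  ⇒  Cov = 167.0220 / 5 = 33.4044
Σ(R_m − R̄_m)² = 186.5720  ⇒  Var(R_m) = 186.5720 / 5 = 37.3144
β = Cov / Var(R_m) = 33.4044 / 37.3144 = 0.8952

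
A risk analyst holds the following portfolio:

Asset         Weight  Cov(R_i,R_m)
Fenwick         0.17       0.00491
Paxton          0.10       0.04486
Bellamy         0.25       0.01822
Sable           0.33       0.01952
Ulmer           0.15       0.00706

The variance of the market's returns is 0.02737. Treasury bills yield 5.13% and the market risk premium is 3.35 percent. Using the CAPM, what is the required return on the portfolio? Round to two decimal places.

β_Fenwick = 0.00491 / 0.02737 = 0.1794
β_Paxton = 0.04486 / 0.02737 = 1.6390
β_Bellamy = 0.01822 / 0.02737 = 0.6657
β_Sable = 0.01952 / 0.02737 = 0.7132
β_Ulmer = 0.00706 / 0.02737 = 0.2579
β_P = Σ w_i β_i = 0.17×0.1794 + 0.10×1.6390 + 0.25×0.6657 + 0.33×0.7132 + 0.15×0.2579 = 0.6349
E(R_P) = R_f + β_P × MRP = 5.13% + 0.6349 × 3.35% = 7.26%

7.26%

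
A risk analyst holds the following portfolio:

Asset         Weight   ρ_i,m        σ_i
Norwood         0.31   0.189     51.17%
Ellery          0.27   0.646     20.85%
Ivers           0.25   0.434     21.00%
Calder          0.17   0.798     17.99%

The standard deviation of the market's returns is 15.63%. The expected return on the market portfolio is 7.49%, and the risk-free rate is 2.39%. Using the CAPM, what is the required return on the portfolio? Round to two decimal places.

β_Norwood = 0.189 × 51.17% / 15.63% = 0.6188
β_Ellery = 0.646 × 20.85% / 15.63% = 0.8617
β_Ivers = 0.434 × 21.00% / 15.63% = 0.5831
β_Calder = 0.798 × 17.99% / 15.63% = 0.9185
β_P = Σ w_i β_i = 0.31×0.6188 + 0.27×0.8617 + 0.25×0.5831 + 0.17×0.9185 = 0.7264
MRP = 7.49% − 2.39% = 5.10%
E(R_P) = R_f + β_P × MRP = 2.39% + 0.7264 × 5.10% = 6.09%

6.09%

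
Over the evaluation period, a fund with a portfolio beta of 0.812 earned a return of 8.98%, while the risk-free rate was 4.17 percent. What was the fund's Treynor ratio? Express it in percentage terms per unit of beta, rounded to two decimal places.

Treynor = (R_P − R_f) / β_P = (8.98% − 4.17%) / 0.8120 = 4.81% / 0.8120 = 5.92%

5.92%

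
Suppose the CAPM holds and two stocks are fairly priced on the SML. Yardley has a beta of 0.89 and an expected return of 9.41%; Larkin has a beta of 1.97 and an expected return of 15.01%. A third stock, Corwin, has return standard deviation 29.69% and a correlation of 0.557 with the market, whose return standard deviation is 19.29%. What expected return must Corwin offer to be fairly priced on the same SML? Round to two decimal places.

9.24%

MRP = (15.01% − 9.41%) / (1.97 − 0.89) = 5.1852%
R_f = 9.41% − 0.89 × 5.1852% = 4.7952%
β_Corwin = ρ·σ_i/σ_m = 0.557 × 29.69 / 19.29 = 0.8573
E(R_Corwin) = R_f + β × MRP = 4.7952% + 0.8573 × 5.1852% = 9.24%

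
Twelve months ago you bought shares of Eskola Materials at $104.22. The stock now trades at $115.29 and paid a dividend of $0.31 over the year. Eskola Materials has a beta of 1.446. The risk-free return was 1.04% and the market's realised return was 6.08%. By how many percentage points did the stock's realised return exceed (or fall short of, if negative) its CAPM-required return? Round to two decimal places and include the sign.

Realised HPR = (P1 + D1 − P0) / P0 = (115.29 + 0.31 − 104.22) / 104.22 = 11.38 / 104.22 = 10.9192%
MRP = 6.08% − 1.04% = 5.04%
CAPM required = R_f + β·MRP = 1.04% + 1.446 × 5.04% = 8.32784%
α = realised − required = 10.9192% − 8.32784% = +2.59%

+2.59%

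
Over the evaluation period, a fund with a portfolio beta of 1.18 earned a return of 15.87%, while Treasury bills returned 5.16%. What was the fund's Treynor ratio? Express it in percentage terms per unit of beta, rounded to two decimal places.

Treynor = (R_P − R_f) / β_P = (15.87% − 5.16%) / 1.1800 = 10.71% / 1.1800 = 9.08%

9.08%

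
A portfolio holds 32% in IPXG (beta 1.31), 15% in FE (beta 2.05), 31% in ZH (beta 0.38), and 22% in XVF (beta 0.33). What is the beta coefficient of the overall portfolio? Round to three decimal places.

0.917

β_P = Σ w_i β_i = 0.32×1.31 + 0.15×2.05 + 0.31×0.38 + 0.22×0.33 = 0.9171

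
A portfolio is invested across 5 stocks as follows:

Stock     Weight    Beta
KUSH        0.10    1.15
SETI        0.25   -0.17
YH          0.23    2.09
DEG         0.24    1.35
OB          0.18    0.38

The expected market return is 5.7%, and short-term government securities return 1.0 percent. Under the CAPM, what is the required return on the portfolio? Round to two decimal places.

5.44%

β_P = Σ w_i β_i = 0.10×1.15 + 0.25×-0.17 + 0.23×2.09 + 0.24×1.35 + 0.18×0.38 = 0.9456
MRP = 5.7% − 1.0% = 4.70%
E(R_P) = R_f + β_P × MRP = 1.0% + 0.9456 × 4.7% = 5.44%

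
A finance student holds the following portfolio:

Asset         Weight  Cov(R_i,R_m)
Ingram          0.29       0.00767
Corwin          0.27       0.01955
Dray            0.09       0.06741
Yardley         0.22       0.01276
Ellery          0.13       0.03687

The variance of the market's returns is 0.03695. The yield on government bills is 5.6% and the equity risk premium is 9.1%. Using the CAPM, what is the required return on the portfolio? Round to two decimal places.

10.81%

β_Ingram = 0.00767 / 0.03695 = 0.2076
β_Corwin = 0.01955 / 0.03695 = 0.5291
β_Dray = 0.06741 / 0.03695 = 1.8244
β_Yardley = 0.01276 / 0.03695 = 0.3453
β_Ellery = 0.03687 / 0.03695 = 0.9978
β_P = Σ w_i β_i = 0.29×0.2076 + 0.27×0.5291 + 0.09×1.8244 + 0.22×0.3453 + 0.13×0.9978 = 0.5729
E(R_P) = R_f + β_P × MRP = 5.6% + 0.5729 × 9.1% = 10.81%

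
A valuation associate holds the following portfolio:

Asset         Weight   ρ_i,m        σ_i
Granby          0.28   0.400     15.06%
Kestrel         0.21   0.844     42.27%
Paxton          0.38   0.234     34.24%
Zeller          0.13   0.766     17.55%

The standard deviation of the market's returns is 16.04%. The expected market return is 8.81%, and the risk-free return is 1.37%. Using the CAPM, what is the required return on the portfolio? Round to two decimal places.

β_Granby = 0.400 × 15.06% / 16.04% = 0.3756
β_Kestrel = 0.844 × 42.27% / 16.04% = 2.2242
β_Paxton = 0.234 × 34.24% / 16.04% = 0.4995
β_Zeller = 0.766 × 17.55% / 16.04% = 0.8381
β_P = Σ w_i β_i = 0.28×0.3756 + 0.21×2.2242 + 0.38×0.4995 + 0.13×0.8381 = 0.8710
MRP = 8.81% − 1.37% = 7.44%
E(R_P) = R_f + β_P × MRP = 1.37% + 0.8710 × 7.44% = 7.85%

7.85%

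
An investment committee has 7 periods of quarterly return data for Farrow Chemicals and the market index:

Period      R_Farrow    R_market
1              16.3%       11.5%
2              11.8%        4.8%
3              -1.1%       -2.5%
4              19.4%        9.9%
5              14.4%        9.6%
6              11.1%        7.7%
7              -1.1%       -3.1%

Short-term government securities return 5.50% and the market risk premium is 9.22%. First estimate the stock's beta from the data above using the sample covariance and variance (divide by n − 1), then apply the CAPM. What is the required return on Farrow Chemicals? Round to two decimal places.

17.60%

Mean R_i = (16.3 + 11.8 − 1.1 + 19.4 + 14.4 + 11.1 − 1.1) / 7 = 10.1143%
Mean R_m = (11.5 + 4.8 − 2.5 + 9.9 + 9.6 + 7.7 − 3.1) / 7 = 5.4143%
Σ(R_i − R̄_i)(R_m − R̄_m) = 282.6886  ⇒  Cov = 282.6886 / 6 = 47.1148
Σ(R_m − R̄_m)² = 215.4086  ⇒  Var(R_m) = 215.4086 / 6 = 35.9014
β = Cov / Var(R_m) = 47.1148 / 35.9014 = 1.3123
E(R) = R_f + β × MRP = 5.50% + 1.3123 × 9.22% = 17.60%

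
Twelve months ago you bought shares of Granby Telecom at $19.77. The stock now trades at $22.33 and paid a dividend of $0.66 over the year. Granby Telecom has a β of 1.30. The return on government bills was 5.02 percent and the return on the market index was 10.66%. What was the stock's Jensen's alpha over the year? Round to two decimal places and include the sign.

+3.94%

Realised HPR = (P1 + D1 − P0) / P0 = (22.33 + 0.66 − 19.77) / 19.77 = 3.22 / 19.77 = 16.2873%
MRP = 10.66% − 5.02% = 5.64%
CAPM required = R_f + β·MRP = 5.02% + 1.30 × 5.64% = 12.3520%
α = realised − required = 16.2873% − 12.3520% = +3.94%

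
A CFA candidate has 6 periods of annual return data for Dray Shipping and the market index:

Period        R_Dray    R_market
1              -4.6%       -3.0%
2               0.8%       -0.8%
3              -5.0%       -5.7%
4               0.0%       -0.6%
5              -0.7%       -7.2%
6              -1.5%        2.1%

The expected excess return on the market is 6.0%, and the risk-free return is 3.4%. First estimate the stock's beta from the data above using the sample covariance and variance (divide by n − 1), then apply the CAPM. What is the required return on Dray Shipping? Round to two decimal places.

Mean R_i = (-4.6 + 0.8 − 5.0 + 0.0 − 0.7 − 1.5) / 6 = -1.8333%
Mean R_m = (-3.0 − 0.8 − 5.7 − 0.6 − 7.2 + 2.1) / 6 = -2.5333%
Σ(R_i − R̄_i)(R_m − R̄_m) = 15.6833  ⇒  Cov = 15.6833 / 5 = 3.1367
Σ(R_m − R̄_m)² = 60.2333  ⇒  Var(R_m) = 60.2333 / 5 = 12.0467
β = Cov / Var(R_m) = 3.1367 / 12.0467 = 0.2604
E(R) = R_f + β × MRP = 3.4% + 0.2604 × 6.0% = 4.96%

4.96%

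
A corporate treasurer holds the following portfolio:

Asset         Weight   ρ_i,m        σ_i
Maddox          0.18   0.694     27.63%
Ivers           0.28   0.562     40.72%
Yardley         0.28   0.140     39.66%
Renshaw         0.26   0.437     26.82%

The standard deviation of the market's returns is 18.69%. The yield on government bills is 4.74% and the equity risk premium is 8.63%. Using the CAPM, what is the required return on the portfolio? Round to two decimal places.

11.42%

β_Maddox = 0.694 × 27.63% / 18.69% = 1.0260
β_Ivers = 0.562 × 40.72% / 18.69% = 1.2244
β_Yardley = 0.140 × 39.66% / 18.69% = 0.2971
β_Renshaw = 0.437 × 26.82% / 18.69% = 0.6271
β_P = Σ w_i β_i = 0.18×1.0260 + 0.28×1.2244 + 0.28×0.2971 + 0.26×0.6271 = 0.7737
E(R_P) = R_f + β_P × MRP = 4.74% + 0.7737 × 8.63% = 11.42%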